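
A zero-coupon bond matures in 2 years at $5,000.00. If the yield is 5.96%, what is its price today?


Formula: Price = FV / (1 + r)^n
Substituting: Price = $5,000.00 / (1 + 0.0596)^2
Discount factor: (1.0596)^2 = 1.122752
Price = $5,000.00 / 1.122752 = $4,453.34

$4,453.34


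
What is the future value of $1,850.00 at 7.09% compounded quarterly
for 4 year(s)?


Formula: FV = P * (1 + r/m)^(m*t)
Period rate: r/m = 0.0709 / 4 = 0.017725
Total periods: m*t = 4 * 4 = 16
Growth factor: (1 + 0.017725)^16 = 1.324607
FV = $1,850.00 * 1.324607 = $2,450.52

$2,450.52


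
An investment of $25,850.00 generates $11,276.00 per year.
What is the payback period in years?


Formula: Payback = investment / annual cash flow
Substituting: Payback = $25,850.00 / $11,276.00
Payback = 2.2925 years

2.2925 years


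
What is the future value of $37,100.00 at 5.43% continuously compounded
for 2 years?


Formula: FV = P * e^(r*t)
Exponent: r*t = 0.0543 * 2 = 0.1086
e^(0.1086) = 1.114716
FV = $37,100.00 * 1.114716 = $41,355.98

$41,355.98


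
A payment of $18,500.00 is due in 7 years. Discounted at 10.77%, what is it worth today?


Formula: PV = FV / (1 + r)^n
Substituting: PV = $18,500.00 / (1 + 0.1077)^7
Discount factor: (1.1077)^7 = 2.046233
PV = $18,500.00 / 2.046233 = $9,041.00

$9,041.00


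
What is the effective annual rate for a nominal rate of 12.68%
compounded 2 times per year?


Formula: EAR = (1 + r/m)^m - 1
Period rate: r/m = 0.1268 / 2 = 0.0634
Compounding: (1 + 0.0634)^2 = 1.13082
EAR = 1.13082 - 1 = 0.13082

0.13082


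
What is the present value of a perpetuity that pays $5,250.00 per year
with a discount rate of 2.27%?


Formula: PV = C / r
Substituting: PV = $5,250.00 / 0.0227
PV = $231,277.53

$231,277.53


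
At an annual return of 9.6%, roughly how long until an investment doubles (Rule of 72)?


Formula: Years ≈ 72 / r
Substituting: Years ≈ 72 / 9.6
Years ≈ 7.5

7.5 years


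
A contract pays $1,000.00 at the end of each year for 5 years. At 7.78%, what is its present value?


Formula: PV = PMT * (1 - (1+r)^(-n)) / r
Discount factor: (1 + 0.0778)^(-5) = 0.687558
Bracket: 1 - 0.687558 = 0.312442
PV = $1,000.00 * 0.312442 / 0.0778 = $4,015.97

$4,015.97


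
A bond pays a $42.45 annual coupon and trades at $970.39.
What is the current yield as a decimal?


Formula: Current yield = annual coupon / price
Substituting: CY = $42.45 / $970.39
CY = 0.043745

0.043745


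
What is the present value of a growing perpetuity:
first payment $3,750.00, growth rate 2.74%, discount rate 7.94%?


Formula: PV = C / (r - g)
Spread: r - g = 0.0794 - 0.0274 = 0.052
Substituting: PV = $3,750.00 / 0.052
PV = $72,115.38

$72,115.38


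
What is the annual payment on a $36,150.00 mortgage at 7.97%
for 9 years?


Formula: PMT = PV * r / (1 - (1+r)^(-n))
Denominator: 1 - (1 + 0.0797)^(-9) = 0.498499
Numerator: $36,150.00 * 0.0797 = 2881.155
PMT = 2881.155 / 0.498499 = $5,779.66

$5,779.66


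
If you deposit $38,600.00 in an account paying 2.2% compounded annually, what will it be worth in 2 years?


Formula: FV = P * (1 + r)^n
Substituting: FV = $38,600.00 * (1 + 0.022)^2
Growth factor: (1.022)^2 = 1.044484
FV = $38,600.00 * 1.044484 = $40,317.08

$40,317.08


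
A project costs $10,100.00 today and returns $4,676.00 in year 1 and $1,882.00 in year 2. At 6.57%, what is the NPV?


Formula: NPV = C0 + C1/(1+r) + C2/(1+r)^2
Discount C1: $4,676.00 / (1 + 0.0657) = $4,387.73
Discount C2: $1,882.00 / (1 + 0.0657)^2 = $1,657.10
NPV = -$10,100.00 + $4,387.73 + $1,657.10 = -$4,055.17

-$4,055.17


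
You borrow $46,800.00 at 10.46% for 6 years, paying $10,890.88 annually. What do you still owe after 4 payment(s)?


Formula: Balance = PV*(1+r)^k - PMT*((1+r)^k - 1)/r
Growth: (1 + 0.1046)^4 = 1.488744
Accumulated factor: ((1+r)^k - 1)/r = 4.672509
Balance = $46,800.00 * 1.488744 - $10,890.88 * 4.672509
Balance = $18,785.50

$18,785.50


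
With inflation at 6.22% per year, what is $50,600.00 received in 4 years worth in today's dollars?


Formula: Real value = nominal / (1 + inflation)^years
Price level: (1 + 0.0622)^4 = 1.272991
Real value = $50,600.00 / 1.272991 = $39,748.92

$39,748.92


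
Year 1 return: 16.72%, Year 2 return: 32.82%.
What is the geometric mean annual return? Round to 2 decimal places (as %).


Formula: Geometric mean = ((1+r1)*(1+r2))^(1/2) - 1
Product: (1 + 0.1672) * (1 + 0.3282) = 1.1672 * 1.3282 = 1.550275
Square root: 1.550275^0.5 = 1.2451
Geometric mean = 1.2451 - 1 = 0.2451
As percentage: 24.51%

24.51%


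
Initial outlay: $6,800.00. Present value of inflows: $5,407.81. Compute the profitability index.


Formula: PI = PV(cash flows) / initial investment
Substituting: PI = $5,407.81 / $6,800.00
PI = 0.7953

0.7953


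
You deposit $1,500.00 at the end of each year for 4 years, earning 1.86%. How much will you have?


Formula: FV = PMT * ((1+r)^n - 1) / r
Growth factor: (1 + 0.0186)^4 = 1.076502
Numerator: 1.076502 - 1 = 0.076502
FV = $1,500.00 * 0.076502 / 0.0186 = $6,169.49

$6,169.49


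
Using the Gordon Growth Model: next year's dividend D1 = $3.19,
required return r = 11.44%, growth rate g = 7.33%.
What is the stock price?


Formula: P = D1 / (r - g)
Spread: r - g = 0.1144 - 0.0733 = 0.0411
Substituting: P = $3.19 / 0.0411
P = $77.62

$77.62


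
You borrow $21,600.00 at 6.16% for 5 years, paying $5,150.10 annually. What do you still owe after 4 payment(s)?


Formula: Balance = PV*(1+r)^k - PMT*((1+r)^k - 1)/r
Growth: (1 + 0.0616)^4 = 1.270117
Accumulated factor: ((1+r)^k - 1)/r = 4.385012
Balance = $21,600.00 * 1.270117 - $5,150.10 * 4.385012
Balance = $4,851.27

$4,851.27


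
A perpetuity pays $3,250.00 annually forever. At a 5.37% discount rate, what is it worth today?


Formula: PV = C / r
Substituting: PV = $3,250.00 / 0.0537
PV = $60,521.42

$60,521.42


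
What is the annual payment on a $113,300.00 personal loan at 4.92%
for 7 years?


Formula: PMT = PV * r / (1 - (1+r)^(-n))
Denominator: 1 - (1 + 0.0492)^(-7) = 0.285517
Numerator: $113,300.00 * 0.0492 = 5574.36
PMT = 5574.36 / 0.285517 = $19,523.76

$19,523.76


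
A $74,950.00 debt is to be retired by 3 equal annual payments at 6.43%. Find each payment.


Formula: PMT = PV * r / (1 - (1+r)^(-n))
Denominator: 1 - (1 + 0.0643)^(-3) = 0.170516
Numerator: $74,950.00 * 0.0643 = 4819.285
PMT = 4819.285 / 0.170516 = $28,262.89

$28,262.89


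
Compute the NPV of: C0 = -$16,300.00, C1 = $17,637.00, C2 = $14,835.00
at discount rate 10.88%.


Formula: NPV = C0 + C1/(1+r) + C2/(1+r)^2
Discount C1: $17,637.00 / (1 + 0.1088) = $15,906.39
Discount C2: $14,835.00 / (1 + 0.1088)^2 = $12,066.49
NPV = -$16,300.00 + $15,906.39 + $12,066.49 = $11,672.88

$11,672.88


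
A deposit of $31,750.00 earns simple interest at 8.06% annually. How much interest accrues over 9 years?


Formula: I = P * r * t
Substituting: I = $31,750.00 * 0.0806 * 9
Step: I = $31,750.00 * 0.7254
I = $23,031.45

$23,031.45


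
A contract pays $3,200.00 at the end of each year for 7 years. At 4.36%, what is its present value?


Formula: PV = PMT * (1 - (1+r)^(-n)) / r
Discount factor: (1 + 0.0436)^(-7) = 0.741757
Bracket: 1 - 0.741757 = 0.258243
PV = $3,200.00 * 0.258243 / 0.0436 = $18,953.63

$18,953.63


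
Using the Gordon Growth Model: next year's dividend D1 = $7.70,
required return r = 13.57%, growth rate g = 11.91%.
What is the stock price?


Formula: P = D1 / (r - g)
Spread: r - g = 0.1357 - 0.1191 = 0.0166
Substituting: P = $7.70 / 0.0166
P = $463.86

$463.86


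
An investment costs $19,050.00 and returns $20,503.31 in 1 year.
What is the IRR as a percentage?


Formula: IRR = C1/C0 - 1
Substituting: IRR = $20,503.31 / $19,050.00 - 1
Ratio: 1.076289 - 1 = 0.076289
IRR = 7.6289%

7.6289%


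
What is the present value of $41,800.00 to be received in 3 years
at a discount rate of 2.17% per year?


Formula: PV = FV / (1 + r)^n
Substituting: PV = $41,800.00 / (1 + 0.0217)^3
Discount factor: (1.0217)^3 = 1.066523
PV = $41,800.00 / 1.066523 = $39,192.78

$39,192.78


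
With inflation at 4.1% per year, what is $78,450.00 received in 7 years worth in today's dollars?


Formula: Real value = nominal / (1 + inflation)^years
Price level: (1 + 0.041)^7 = 1.324815
Real value = $78,450.00 / 1.324815 = $59,215.83

$59,215.83


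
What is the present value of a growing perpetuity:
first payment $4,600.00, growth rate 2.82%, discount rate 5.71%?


Formula: PV = C / (r - g)
Spread: r - g = 0.0571 - 0.0282 = 0.0289
Substituting: PV = $4,600.00 / 0.0289
PV = $159,169.55

$159,169.55


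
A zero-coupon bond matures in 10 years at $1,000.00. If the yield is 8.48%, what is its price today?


Formula: Price = FV / (1 + r)^n
Substituting: Price = $1,000.00 / (1 + 0.0848)^10
Discount factor: (1.0848)^10 = 2.256819
Price = $1,000.00 / 2.256819 = $443.10

$443.10


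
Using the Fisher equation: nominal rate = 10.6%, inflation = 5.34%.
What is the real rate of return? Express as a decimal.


Formula: (1 + r_real) = (1 + r_nom) / (1 + inflation)
Substituting: (1 + r_real) = 1.106 / 1.0534
(1 + r_real) = 1.049934
r_real = 1.049934 - 1 = 0.049934

0.049934


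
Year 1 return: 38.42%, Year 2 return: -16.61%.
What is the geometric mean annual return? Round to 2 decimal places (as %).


Formula: Geometric mean = ((1+r1)*(1+r2))^(1/2) - 1
Product: (1 + 0.3842) * (1 + -0.1661) = 1.3842 * 0.8339 = 1.154284
Square root: 1.154284^0.5 = 1.074376
Geometric mean = 1.074376 - 1 = 0.074376
As percentage: 7.44%

7.44%


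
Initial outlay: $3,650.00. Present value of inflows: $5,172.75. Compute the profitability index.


Formula: PI = PV(cash flows) / initial investment
Substituting: PI = $5,172.75 / $3,650.00
PI = 1.4172

1.4172


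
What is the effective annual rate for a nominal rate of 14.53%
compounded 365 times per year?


Formula: EAR = (1 + r/m)^m - 1
Period rate: r/m = 0.1453 / 365 = 0.000398
Compounding: (1 + 0.000398)^365 = 1.156353
EAR = 1.156353 - 1 = 0.156353

0.156353


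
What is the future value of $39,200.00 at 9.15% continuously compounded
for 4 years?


Formula: FV = P * e^(r*t)
Exponent: r*t = 0.0915 * 4 = 0.366
e^(0.366) = 1.441955
FV = $39,200.00 * 1.441955 = $56,524.65

$56,524.65


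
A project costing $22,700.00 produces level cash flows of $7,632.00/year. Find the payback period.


Formula: Payback = investment / annual cash flow
Substituting: Payback = $22,700.00 / $7,632.00
Payback = 2.9743 years

2.9743 years


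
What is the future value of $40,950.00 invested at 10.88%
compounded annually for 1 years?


Formula: FV = P * (1 + r)^n
Substituting: FV = $40,950.00 * (1 + 0.1088)^1
Growth factor: (1.1088)^1 = 1.1088
FV = $40,950.00 * 1.1088 = $45,405.36

$45,405.36


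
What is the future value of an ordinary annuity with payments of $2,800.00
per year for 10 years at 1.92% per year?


Formula: FV = PMT * ((1+r)^n - 1) / r
Growth factor: (1 + 0.0192)^10 = 1.209467
Numerator: 1.209467 - 1 = 0.209467
FV = $2,800.00 * 0.209467 / 0.0192 = $30,547.32

$30,547.32


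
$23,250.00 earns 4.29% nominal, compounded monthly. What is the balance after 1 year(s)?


Formula: FV = P * (1 + r/m)^(m*t)
Period rate: r/m = 0.0429 / 12 = 0.003575
Total periods: m*t = 12 * 1 = 12
Growth factor: (1 + 0.003575)^12 = 1.043754
FV = $23,250.00 * 1.043754 = $24,267.27

$24,267.27


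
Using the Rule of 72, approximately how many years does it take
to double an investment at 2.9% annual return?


Formula: Years ≈ 72 / r
Substituting: Years ≈ 72 / 2.9
Years ≈ 24.8

24.8 years


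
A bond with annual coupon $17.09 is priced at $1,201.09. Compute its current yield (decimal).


Formula: Current yield = annual coupon / price
Substituting: CY = $17.09 / $1,201.09
CY = 0.014229

0.014229


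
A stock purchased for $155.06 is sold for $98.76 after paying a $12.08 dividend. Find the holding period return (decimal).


Formula: HPR = (P1 - P0 + D) / P0
Gain: $98.76 - $155.06 + $12.08 = -$44.22
HPR = -$44.22 / $155.06 = -0.2852

-0.2852


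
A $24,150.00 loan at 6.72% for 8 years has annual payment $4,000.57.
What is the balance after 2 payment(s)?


Formula: Balance = PV*(1+r)^k - PMT*((1+r)^k - 1)/r
Growth: (1 + 0.0672)^2 = 1.138916
Accumulated factor: ((1+r)^k - 1)/r = 2.0672
Balance = $24,150.00 * 1.138916 - $4,000.57 * 2.0672
Balance = $19,234.84

$19,234.84


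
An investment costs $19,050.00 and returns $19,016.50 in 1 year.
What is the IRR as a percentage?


Formula: IRR = C1/C0 - 1
Substituting: IRR = $19,016.50 / $19,050.00 - 1
Ratio: 0.998241 - 1 = -0.001759
IRR = -0.1759%

-0.1759%


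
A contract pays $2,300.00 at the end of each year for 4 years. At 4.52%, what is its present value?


Formula: PV = PMT * (1 - (1+r)^(-n)) / r
Discount factor: (1 + 0.0452)^(-4) = 0.83792
Bracket: 1 - 0.83792 = 0.16208
PV = $2,300.00 * 0.16208 / 0.0452 = $8,247.45

$8,247.45


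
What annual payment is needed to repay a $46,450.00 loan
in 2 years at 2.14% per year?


Formula: PMT = PV * r / (1 - (1+r)^(-n))
Denominator: 1 - (1 + 0.0214)^(-2) = 0.041464
Numerator: $46,450.00 * 0.0214 = 994.03
PMT = 994.03 / 0.041464 = $23,973.15

$23,973.15


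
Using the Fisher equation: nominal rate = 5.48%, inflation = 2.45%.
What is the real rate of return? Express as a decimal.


Formula: (1 + r_real) = (1 + r_nom) / (1 + inflation)
Substituting: (1 + r_real) = 1.0548 / 1.0245
(1 + r_real) = 1.029575
r_real = 1.029575 - 1 = 0.029575

0.029575


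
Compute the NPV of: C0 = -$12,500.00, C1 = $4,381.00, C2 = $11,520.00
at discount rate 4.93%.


Formula: NPV = C0 + C1/(1+r) + C2/(1+r)^2
Discount C1: $4,381.00 / (1 + 0.0493) = $4,175.16
Discount C2: $11,520.00 / (1 + 0.0493)^2 = $10,462.93
NPV = -$12,500.00 + $4,175.16 + $10,462.93 = $2,138.09

$2,138.09


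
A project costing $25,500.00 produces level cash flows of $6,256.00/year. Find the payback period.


Formula: Payback = investment / annual cash flow
Substituting: Payback = $25,500.00 / $6,256.00
Payback = 4.0761 years

4.0761 years


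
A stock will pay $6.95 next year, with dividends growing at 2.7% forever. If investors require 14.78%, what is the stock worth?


Formula: P = D1 / (r - g)
Spread: r - g = 0.1478 - 0.027 = 0.1208
Substituting: P = $6.95 / 0.1208
P = $57.53

$57.53


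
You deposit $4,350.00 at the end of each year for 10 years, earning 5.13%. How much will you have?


Formula: FV = PMT * ((1+r)^n - 1) / r
Growth factor: (1 + 0.0513)^10 = 1.649175
Numerator: 1.649175 - 1 = 0.649175
FV = $4,350.00 * 0.649175 / 0.0513 = $55,046.97

$55,046.97


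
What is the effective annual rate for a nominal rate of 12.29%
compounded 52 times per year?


Formula: EAR = (1 + r/m)^m - 1
Period rate: r/m = 0.1229 / 52 = 0.002363
Compounding: (1 + 0.002363)^52 = 1.130607
EAR = 1.130607 - 1 = 0.130607

0.130607


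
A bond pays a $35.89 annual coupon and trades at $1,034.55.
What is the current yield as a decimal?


Formula: Current yield = annual coupon / price
Substituting: CY = $35.89 / $1,034.55
CY = 0.034691

0.034691


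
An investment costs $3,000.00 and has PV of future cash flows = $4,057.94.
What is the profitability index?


Formula: PI = PV(cash flows) / initial investment
Substituting: PI = $4,057.94 / $3,000.00
PI = 1.3526

1.3526


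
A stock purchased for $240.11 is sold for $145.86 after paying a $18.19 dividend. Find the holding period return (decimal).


Formula: HPR = (P1 - P0 + D) / P0
Gain: $145.86 - $240.11 + $18.19 = -$76.06
HPR = -$76.06 / $240.11 = -0.3168

-0.3168


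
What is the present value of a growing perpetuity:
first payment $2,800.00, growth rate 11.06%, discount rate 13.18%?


Formula: PV = C / (r - g)
Spread: r - g = 0.1318 - 0.1106 = 0.0212
Substituting: PV = $2,800.00 / 0.0212
PV = $132,075.47

$132,075.47


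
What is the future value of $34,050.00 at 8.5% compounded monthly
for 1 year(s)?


Formula: FV = P * (1 + r/m)^(m*t)
Period rate: r/m = 0.085 / 12 = 0.007083
Total periods: m*t = 12 * 1 = 12
Growth factor: (1 + 0.007083)^12 = 1.088391
FV = $34,050.00 * 1.088391 = $37,059.71

$37,059.71


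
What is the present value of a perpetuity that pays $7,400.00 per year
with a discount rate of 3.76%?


Formula: PV = C / r
Substituting: PV = $7,400.00 / 0.0376
PV = $196,808.51

$196,808.51


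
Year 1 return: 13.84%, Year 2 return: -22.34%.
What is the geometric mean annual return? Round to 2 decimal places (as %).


Formula: Geometric mean = ((1+r1)*(1+r2))^(1/2) - 1
Product: (1 + 0.1384) * (1 + -0.2234) = 1.1384 * 0.7766 = 0.884081
Square root: 0.884081^0.5 = 0.940256
Geometric mean = 0.940256 - 1 = -0.059744
As percentage: -5.97%

-5.97%


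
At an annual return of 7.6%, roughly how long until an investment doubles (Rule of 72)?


Formula: Years ≈ 72 / r
Substituting: Years ≈ 72 / 7.6
Years ≈ 9.5

9.5 years


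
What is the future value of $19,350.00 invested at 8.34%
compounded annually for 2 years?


Formula: FV = P * (1 + r)^n
Substituting: FV = $19,350.00 * (1 + 0.0834)^2
Growth factor: (1.0834)^2 = 1.173756
FV = $19,350.00 * 1.173756 = $22,712.17

$22,712.17


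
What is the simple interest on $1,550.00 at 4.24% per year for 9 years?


Formula: I = P * r * t
Substituting: I = $1,550.00 * 0.0424 * 9
Step: I = $1,550.00 * 0.3816
I = $591.48

$591.48


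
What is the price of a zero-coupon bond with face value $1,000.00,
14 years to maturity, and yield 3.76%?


Formula: Price = FV / (1 + r)^n
Substituting: Price = $1,000.00 / (1 + 0.0376)^14
Discount factor: (1.0376)^14 = 1.676561
Price = $1,000.00 / 1.676561 = $596.46

$596.46


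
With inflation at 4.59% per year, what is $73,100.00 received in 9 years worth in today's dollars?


Formula: Real value = nominal / (1 + inflation)^years
Price level: (1 + 0.0459)^9 = 1.497654
Real value = $73,100.00 / 1.497654 = $48,809.67

$48,809.67


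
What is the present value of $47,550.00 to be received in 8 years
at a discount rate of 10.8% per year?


Formula: PV = FV / (1 + r)^n
Substituting: PV = $47,550.00 / (1 + 0.108)^8
Discount factor: (1.108)^8 = 2.271528
PV = $47,550.00 / 2.271528 = $20,933.05

$20,933.05


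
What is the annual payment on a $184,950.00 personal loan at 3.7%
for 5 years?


Formula: PMT = PV * r / (1 - (1+r)^(-n))
Denominator: 1 - (1 + 0.037)^(-5) = 0.166115
Numerator: $184,950.00 * 0.037 = 6843.15
PMT = 6843.15 / 0.166115 = $41,195.28

$41,195.28


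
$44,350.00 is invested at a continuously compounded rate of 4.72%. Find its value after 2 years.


Formula: FV = P * e^(r*t)
Exponent: r*t = 0.0472 * 2 = 0.0944
e^(0.0944) = 1.098999
FV = $44,350.00 * 1.098999 = $48,740.62

$48,740.62


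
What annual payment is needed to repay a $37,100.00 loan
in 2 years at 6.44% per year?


Formula: PMT = PV * r / (1 - (1+r)^(-n))
Denominator: 1 - (1 + 0.0644)^(-2) = 0.117346
Numerator: $37,100.00 * 0.0644 = 2389.24
PMT = 2389.24 / 0.117346 = $20,360.56

$20,360.56


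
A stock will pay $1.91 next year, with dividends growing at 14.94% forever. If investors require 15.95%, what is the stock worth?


Formula: P = D1 / (r - g)
Spread: r - g = 0.1595 - 0.1494 = 0.0101
Substituting: P = $1.91 / 0.0101
P = $189.11

$189.11


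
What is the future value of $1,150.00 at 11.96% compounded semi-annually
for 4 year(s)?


Formula: FV = P * (1 + r/m)^(m*t)
Period rate: r/m = 0.1196 / 2 = 0.0598
Total periods: m*t = 2 * 4 = 8
Growth factor: (1 + 0.0598)^8 = 1.591444
FV = $1,150.00 * 1.591444 = $1,830.16

$1,830.16


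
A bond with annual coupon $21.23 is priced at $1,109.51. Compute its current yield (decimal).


Formula: Current yield = annual coupon / price
Substituting: CY = $21.23 / $1,109.51
CY = 0.019135

0.019135


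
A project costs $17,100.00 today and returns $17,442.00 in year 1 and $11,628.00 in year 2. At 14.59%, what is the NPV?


Formula: NPV = C0 + C1/(1+r) + C2/(1+r)^2
Discount C1: $17,442.00 / (1 + 0.1459) = $15,221.22
Discount C2: $11,628.00 / (1 + 0.1459)^2 = $8,855.47
NPV = -$17,100.00 + $15,221.22 + $8,855.47 = $6,976.69

$6,976.69


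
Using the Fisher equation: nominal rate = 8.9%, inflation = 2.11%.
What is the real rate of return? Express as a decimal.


Formula: (1 + r_real) = (1 + r_nom) / (1 + inflation)
Substituting: (1 + r_real) = 1.089 / 1.0211
(1 + r_real) = 1.066497
r_real = 1.066497 - 1 = 0.066497

0.066497


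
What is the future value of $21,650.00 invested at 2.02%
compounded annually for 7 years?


Formula: FV = P * (1 + r)^n
Substituting: FV = $21,650.00 * (1 + 0.0202)^7
Growth factor: (1.0202)^7 = 1.150263
FV = $21,650.00 * 1.150263 = $24,903.20

$24,903.20


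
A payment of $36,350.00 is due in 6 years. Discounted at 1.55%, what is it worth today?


Formula: PV = FV / (1 + r)^n
Substituting: PV = $36,350.00 / (1 + 0.0155)^6
Discount factor: (1.0155)^6 = 1.096679
PV = $36,350.00 / 1.096679 = $33,145.52

$33,145.52


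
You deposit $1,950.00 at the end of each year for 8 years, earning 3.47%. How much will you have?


Formula: FV = PMT * ((1+r)^n - 1) / r
Growth factor: (1 + 0.0347)^8 = 1.313759
Numerator: 1.313759 - 1 = 0.313759
FV = $1,950.00 * 0.313759 / 0.0347 = $17,631.97

$17,631.97


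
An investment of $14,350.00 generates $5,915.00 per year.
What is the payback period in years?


Formula: Payback = investment / annual cash flow
Substituting: Payback = $14,350.00 / $5,915.00
Payback = 2.426 years

2.426 years


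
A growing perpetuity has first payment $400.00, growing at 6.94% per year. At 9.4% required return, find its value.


Formula: PV = C / (r - g)
Spread: r - g = 0.094 - 0.0694 = 0.0246
Substituting: PV = $400.00 / 0.0246
PV = $16,260.16

$16,260.16


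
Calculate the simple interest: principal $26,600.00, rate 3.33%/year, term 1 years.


Formula: I = P * r * t
Substituting: I = $26,600.00 * 0.0333 * 1
Step: I = $26,600.00 * 0.0333
I = $885.78

$885.78


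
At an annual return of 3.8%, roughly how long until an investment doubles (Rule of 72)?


Formula: Years ≈ 72 / r
Substituting: Years ≈ 72 / 3.8
Years ≈ 18.9

18.9 years


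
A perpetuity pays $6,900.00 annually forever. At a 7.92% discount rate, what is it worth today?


Formula: PV = C / r
Substituting: PV = $6,900.00 / 0.0792
PV = $87,121.21

$87,121.21


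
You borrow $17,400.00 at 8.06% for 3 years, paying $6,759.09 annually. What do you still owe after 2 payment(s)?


Formula: Balance = PV*(1+r)^k - PMT*((1+r)^k - 1)/r
Growth: (1 + 0.0806)^2 = 1.167696
Accumulated factor: ((1+r)^k - 1)/r = 2.0806
Balance = $17,400.00 * 1.167696 - $6,759.09 * 2.0806
Balance = $6,254.95

$6,254.95


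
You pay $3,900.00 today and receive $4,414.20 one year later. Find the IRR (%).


Formula: IRR = C1/C0 - 1
Substituting: IRR = $4,414.20 / $3,900.00 - 1
Ratio: 1.131846 - 1 = 0.131846
IRR = 13.1846%

13.1846%


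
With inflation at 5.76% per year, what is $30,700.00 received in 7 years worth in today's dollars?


Formula: Real value = nominal / (1 + inflation)^years
Price level: (1 + 0.0576)^7 = 1.47996
Real value = $30,700.00 / 1.47996 = $20,743.80

$20,743.80


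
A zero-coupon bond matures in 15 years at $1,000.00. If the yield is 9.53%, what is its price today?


Formula: Price = FV / (1 + r)^n
Substituting: Price = $1,000.00 / (1 + 0.0953)^15
Discount factor: (1.0953)^15 = 3.917386
Price = $1,000.00 / 3.917386 = $255.27

$255.27


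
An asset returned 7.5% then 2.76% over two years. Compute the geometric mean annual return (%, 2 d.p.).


Formula: Geometric mean = ((1+r1)*(1+r2))^(1/2) - 1
Product: (1 + 0.075) * (1 + 0.0276) = 1.075 * 1.0276 = 1.10467
Square root: 1.10467^0.5 = 1.051033
Geometric mean = 1.051033 - 1 = 0.051033
As percentage: 5.10%

5.10%


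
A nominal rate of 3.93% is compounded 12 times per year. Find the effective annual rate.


Formula: EAR = (1 + r/m)^m - 1
Period rate: r/m = 0.0393 / 12 = 0.003275
Compounding: (1 + 0.003275)^12 = 1.040016
EAR = 1.040016 - 1 = 0.040016

0.040016


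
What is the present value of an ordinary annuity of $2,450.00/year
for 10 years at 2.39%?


Formula: PV = PMT * (1 - (1+r)^(-n)) / r
Discount factor: (1 + 0.0239)^(-10) = 0.789632
Bracket: 1 - 0.789632 = 0.210368
PV = $2,450.00 * 0.210368 / 0.0239 = $21,564.95

$21,564.95


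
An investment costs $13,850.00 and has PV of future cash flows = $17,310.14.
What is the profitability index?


Formula: PI = PV(cash flows) / initial investment
Substituting: PI = $17,310.14 / $13,850.00
PI = 1.2498

1.2498


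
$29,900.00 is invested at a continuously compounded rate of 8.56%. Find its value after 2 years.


Formula: FV = P * e^(r*t)
Exponent: r*t = 0.0856 * 2 = 0.1712
e^(0.1712) = 1.186728
FV = $29,900.00 * 1.186728 = $35,483.17

$35,483.17


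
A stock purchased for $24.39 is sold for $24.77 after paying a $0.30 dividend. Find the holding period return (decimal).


Formula: HPR = (P1 - P0 + D) / P0
Gain: $24.77 - $24.39 + $0.30 = $0.68
HPR = $0.68 / $24.39 = 0.0279

0.0279


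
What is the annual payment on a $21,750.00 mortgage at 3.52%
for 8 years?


Formula: PMT = PV * r / (1 - (1+r)^(-n))
Denominator: 1 - (1 + 0.0352)^(-8) = 0.241761
Numerator: $21,750.00 * 0.0352 = 765.6
PMT = 765.6 / 0.241761 = $3,166.76

$3,166.76


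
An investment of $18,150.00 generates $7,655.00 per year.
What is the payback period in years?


Formula: Payback = investment / annual cash flow
Substituting: Payback = $18,150.00 / $7,655.00
Payback = 2.371 years

2.371 years


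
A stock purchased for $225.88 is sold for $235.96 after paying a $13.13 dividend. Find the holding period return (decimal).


Formula: HPR = (P1 - P0 + D) / P0
Gain: $235.96 - $225.88 + $13.13 = $23.21
HPR = $23.21 / $225.88 = 0.1028

0.1028


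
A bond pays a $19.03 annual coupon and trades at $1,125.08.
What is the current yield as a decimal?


Formula: Current yield = annual coupon / price
Substituting: CY = $19.03 / $1,125.08
CY = 0.016914

0.016914


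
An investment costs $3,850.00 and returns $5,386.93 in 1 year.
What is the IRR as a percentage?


Formula: IRR = C1/C0 - 1
Substituting: IRR = $5,386.93 / $3,850.00 - 1
Ratio: 1.399203 - 1 = 0.399203
IRR = 39.9203%

39.9203%


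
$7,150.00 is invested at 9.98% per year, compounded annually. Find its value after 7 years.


Formula: FV = P * (1 + r)^n
Substituting: FV = $7,150.00 * (1 + 0.0998)^7
Growth factor: (1.0998)^7 = 1.946238
FV = $7,150.00 * 1.946238 = $13,915.60

$13,915.60


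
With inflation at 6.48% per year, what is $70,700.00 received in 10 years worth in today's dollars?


Formula: Real value = nominal / (1 + inflation)^years
Price level: (1 + 0.0648)^10 = 1.873615
Real value = $70,700.00 / 1.873615 = $37,734.53

$37,734.53


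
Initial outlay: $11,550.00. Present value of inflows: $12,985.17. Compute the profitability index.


Formula: PI = PV(cash flows) / initial investment
Substituting: PI = $12,985.17 / $11,550.00
PI = 1.1243

1.1243


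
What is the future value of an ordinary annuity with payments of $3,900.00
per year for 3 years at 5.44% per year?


Formula: FV = PMT * ((1+r)^n - 1) / r
Growth factor: (1 + 0.0544)^3 = 1.172239
Numerator: 1.172239 - 1 = 0.172239
FV = $3,900.00 * 0.172239 / 0.0544 = $12,348.02

$12,348.02


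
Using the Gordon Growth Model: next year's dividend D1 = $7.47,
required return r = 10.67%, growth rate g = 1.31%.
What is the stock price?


Formula: P = D1 / (r - g)
Spread: r - g = 0.1067 - 0.0131 = 0.0936
Substituting: P = $7.47 / 0.0936
P = $79.81

$79.81


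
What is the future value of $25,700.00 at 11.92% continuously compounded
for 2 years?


Formula: FV = P * e^(r*t)
Exponent: r*t = 0.1192 * 2 = 0.2384
e^(0.2384) = 1.269217
FV = $25,700.00 * 1.269217 = $32,618.87

$32,618.87


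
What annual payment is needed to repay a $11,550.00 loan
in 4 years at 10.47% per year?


Formula: PMT = PV * r / (1 - (1+r)^(-n))
Denominator: 1 - (1 + 0.1047)^(-4) = 0.328536
Numerator: $11,550.00 * 0.1047 = 1209.285
PMT = 1209.285 / 0.328536 = $3,680.83

$3,680.83


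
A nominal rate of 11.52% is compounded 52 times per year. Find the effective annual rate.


Formula: EAR = (1 + r/m)^m - 1
Period rate: r/m = 0.1152 / 52 = 0.002215
Compounding: (1 + 0.002215)^52 = 1.121955
EAR = 1.121955 - 1 = 0.121955

0.121955


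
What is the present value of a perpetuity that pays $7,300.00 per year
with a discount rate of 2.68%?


Formula: PV = C / r
Substituting: PV = $7,300.00 / 0.0268
PV = $272,388.06

$272,388.06


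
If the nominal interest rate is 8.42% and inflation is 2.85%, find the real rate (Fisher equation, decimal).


Formula: (1 + r_real) = (1 + r_nom) / (1 + inflation)
Substituting: (1 + r_real) = 1.0842 / 1.0285
(1 + r_real) = 1.054157
r_real = 1.054157 - 1 = 0.054157

0.054157


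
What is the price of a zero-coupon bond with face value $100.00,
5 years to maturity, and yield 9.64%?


Formula: Price = FV / (1 + r)^n
Substituting: Price = $100.00 / (1 + 0.0964)^5
Discount factor: (1.0964)^5 = 1.584328
Price = $100.00 / 1.584328 = $63.12

$63.12


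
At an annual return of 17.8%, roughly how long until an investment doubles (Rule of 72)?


Formula: Years ≈ 72 / r
Substituting: Years ≈ 72 / 17.8
Years ≈ 4.0

4.0 years


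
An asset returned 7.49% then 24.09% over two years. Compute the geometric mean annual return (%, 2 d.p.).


Formula: Geometric mean = ((1+r1)*(1+r2))^(1/2) - 1
Product: (1 + 0.0749) * (1 + 0.2409) = 1.0749 * 1.2409 = 1.333843
Square root: 1.333843^0.5 = 1.154921
Geometric mean = 1.154921 - 1 = 0.154921
As percentage: 15.49%

15.49%


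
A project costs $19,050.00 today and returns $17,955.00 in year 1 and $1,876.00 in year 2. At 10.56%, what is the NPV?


Formula: NPV = C0 + C1/(1+r) + C2/(1+r)^2
Discount C1: $17,955.00 / (1 + 0.1056) = $16,240.05
Discount C2: $1,876.00 / (1 + 0.1056)^2 = $1,534.75
NPV = -$19,050.00 + $16,240.05 + $1,534.75 = -$1,275.20

-$1,275.20


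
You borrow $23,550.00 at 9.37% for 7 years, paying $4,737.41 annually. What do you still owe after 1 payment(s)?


Formula: Balance = PV*(1+r)^k - PMT*((1+r)^k - 1)/r
Growth: (1 + 0.0937)^1 = 1.0937
Accumulated factor: ((1+r)^k - 1)/r = 1.0
Balance = $23,550.00 * 1.0937 - $4,737.41 * 1.0
Balance = $21,019.23

$21,019.23


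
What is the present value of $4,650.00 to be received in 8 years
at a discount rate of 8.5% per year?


Formula: PV = FV / (1 + r)^n
Substituting: PV = $4,650.00 / (1 + 0.085)^8
Discount factor: (1.085)^8 = 1.920604
PV = $4,650.00 / 1.920604 = $2,421.11

$2,421.11


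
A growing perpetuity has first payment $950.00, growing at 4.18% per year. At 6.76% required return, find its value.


Formula: PV = C / (r - g)
Spread: r - g = 0.0676 - 0.0418 = 0.0258
Substituting: PV = $950.00 / 0.0258
PV = $36,821.71

$36,821.71


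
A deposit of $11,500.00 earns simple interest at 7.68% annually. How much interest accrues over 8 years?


Formula: I = P * r * t
Substituting: I = $11,500.00 * 0.0768 * 8
Step: I = $11,500.00 * 0.6144
I = $7,065.60

$7,065.60


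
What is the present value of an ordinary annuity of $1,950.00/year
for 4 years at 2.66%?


Formula: PV = PMT * (1 - (1+r)^(-n)) / r
Discount factor: (1 + 0.0266)^(-4) = 0.900316
Bracket: 1 - 0.900316 = 0.099684
PV = $1,950.00 * 0.099684 / 0.0266 = $7,307.66

$7,307.66


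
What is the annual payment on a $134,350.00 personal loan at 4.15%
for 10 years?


Formula: PMT = PV * r / (1 - (1+r)^(-n))
Denominator: 1 - (1 + 0.0415)^(-10) = 0.334103
Numerator: $134,350.00 * 0.0415 = 5575.525
PMT = 5575.525 / 0.334103 = $16,688.06

$16,688.06


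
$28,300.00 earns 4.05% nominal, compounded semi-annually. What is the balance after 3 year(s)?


Formula: FV = P * (1 + r/m)^(m*t)
Period rate: r/m = 0.0405 / 2 = 0.02025
Total periods: m*t = 2 * 3 = 6
Growth factor: (1 + 0.02025)^6 = 1.12782
FV = $28,300.00 * 1.12782 = $31,917.29

$31,917.29


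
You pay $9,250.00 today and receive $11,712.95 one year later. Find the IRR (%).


Formula: IRR = C1/C0 - 1
Substituting: IRR = $11,712.95 / $9,250.00 - 1
Ratio: 1.266265 - 1 = 0.266265
IRR = 26.6265%

26.6265%


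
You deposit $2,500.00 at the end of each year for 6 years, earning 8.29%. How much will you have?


Formula: FV = PMT * ((1+r)^n - 1) / r
Growth factor: (1 + 0.0829)^6 = 1.612613
Numerator: 1.612613 - 1 = 0.612613
FV = $2,500.00 * 0.612613 / 0.0829 = $18,474.45

$18,474.45


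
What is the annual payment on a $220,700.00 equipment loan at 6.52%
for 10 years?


Formula: PMT = PV * r / (1 - (1+r)^(-n))
Denominator: 1 - (1 + 0.0652)^(-10) = 0.468273
Numerator: $220,700.00 * 0.0652 = 14389.64
PMT = 14389.64 / 0.468273 = $30,729.15

$30,729.15


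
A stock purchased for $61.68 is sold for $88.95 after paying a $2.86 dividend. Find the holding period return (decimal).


Formula: HPR = (P1 - P0 + D) / P0
Gain: $88.95 - $61.68 + $2.86 = $30.13
HPR = $30.13 / $61.68 = 0.4885

0.4885


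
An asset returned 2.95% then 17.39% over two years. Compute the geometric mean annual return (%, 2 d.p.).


Formula: Geometric mean = ((1+r1)*(1+r2))^(1/2) - 1
Product: (1 + 0.0295) * (1 + 0.1739) = 1.0295 * 1.1739 = 1.20853
Square root: 1.20853^0.5 = 1.099332
Geometric mean = 1.099332 - 1 = 0.099332
As percentage: 9.93%

9.93%


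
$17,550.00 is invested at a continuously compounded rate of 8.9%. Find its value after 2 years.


Formula: FV = P * e^(r*t)
Exponent: r*t = 0.089 * 2 = 0.178
e^(0.178) = 1.194825
FV = $17,550.00 * 1.194825 = $20,969.18

$20,969.18


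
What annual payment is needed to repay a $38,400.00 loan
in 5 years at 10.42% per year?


Formula: PMT = PV * r / (1 - (1+r)^(-n))
Denominator: 1 - (1 + 0.1042)^(-5) = 0.390798
Numerator: $38,400.00 * 0.1042 = 4001.28
PMT = 4001.28 / 0.390798 = $10,238.74

$10,238.74


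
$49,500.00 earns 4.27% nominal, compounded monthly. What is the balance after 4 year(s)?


Formula: FV = P * (1 + r/m)^(m*t)
Period rate: r/m = 0.0427 / 12 = 0.003558
Total periods: m*t = 12 * 4 = 48
Growth factor: (1 + 0.003558)^48 = 1.185894
FV = $49,500.00 * 1.185894 = $58,701.75

$58,701.75


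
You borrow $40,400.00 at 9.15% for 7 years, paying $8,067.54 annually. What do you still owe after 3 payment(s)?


Formula: Balance = PV*(1+r)^k - PMT*((1+r)^k - 1)/r
Growth: (1 + 0.0915)^3 = 1.300383
Accumulated factor: ((1+r)^k - 1)/r = 3.282872
Balance = $40,400.00 * 1.300383 - $8,067.54 * 3.282872
Balance = $26,050.76

$26,050.76


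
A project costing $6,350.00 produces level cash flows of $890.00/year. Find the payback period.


Formula: Payback = investment / annual cash flow
Substituting: Payback = $6,350.00 / $890.00
Payback = 7.1348 years

7.1348 years


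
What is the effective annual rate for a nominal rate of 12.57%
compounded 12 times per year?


Formula: EAR = (1 + r/m)^m - 1
Period rate: r/m = 0.1257 / 12 = 0.010475
Compounding: (1 + 0.010475)^12 = 1.133201
EAR = 1.133201 - 1 = 0.133201

0.133201


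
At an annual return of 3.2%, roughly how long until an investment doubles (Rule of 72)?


Formula: Years ≈ 72 / r
Substituting: Years ≈ 72 / 3.2
Years ≈ 22.5

22.5 years


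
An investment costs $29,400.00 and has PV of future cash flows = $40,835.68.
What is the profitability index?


Formula: PI = PV(cash flows) / initial investment
Substituting: PI = $40,835.68 / $29,400.00
PI = 1.389

1.389


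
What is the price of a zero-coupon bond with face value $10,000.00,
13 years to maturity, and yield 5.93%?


Formula: Price = FV / (1 + r)^n
Substituting: Price = $10,000.00 / (1 + 0.0593)^13
Discount factor: (1.0593)^13 = 2.11469
Price = $10,000.00 / 2.11469 = $4,728.83

$4,728.83


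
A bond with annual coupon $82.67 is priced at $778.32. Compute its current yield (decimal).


Formula: Current yield = annual coupon / price
Substituting: CY = $82.67 / $778.32
CY = 0.106216

0.106216


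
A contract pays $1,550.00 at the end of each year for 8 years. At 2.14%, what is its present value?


Formula: PV = PMT * (1 - (1+r)^(-n)) / r
Discount factor: (1 + 0.0214)^(-8) = 0.844176
Bracket: 1 - 0.844176 = 0.155824
PV = $1,550.00 * 0.155824 / 0.0214 = $11,286.29

$11,286.29


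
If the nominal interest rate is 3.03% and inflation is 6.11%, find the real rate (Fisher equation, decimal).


Formula: (1 + r_real) = (1 + r_nom) / (1 + inflation)
Substituting: (1 + r_real) = 1.0303 / 1.0611
(1 + r_real) = 0.970974
r_real = 0.970974 - 1 = -0.029026

-0.029026


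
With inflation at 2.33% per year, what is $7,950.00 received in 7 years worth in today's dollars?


Formula: Real value = nominal / (1 + inflation)^years
Price level: (1 + 0.0233)^7 = 1.174954
Real value = $7,950.00 / 1.174954 = $6,766.22

$6,766.22


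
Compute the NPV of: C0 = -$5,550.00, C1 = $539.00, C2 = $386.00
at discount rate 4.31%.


Formula: NPV = C0 + C1/(1+r) + C2/(1+r)^2
Discount C1: $539.00 / (1 + 0.0431) = $516.73
Discount C2: $386.00 / (1 + 0.0431)^2 = $354.76
NPV = -$5,550.00 + $516.73 + $354.76 = -$4,678.51

-$4,678.51


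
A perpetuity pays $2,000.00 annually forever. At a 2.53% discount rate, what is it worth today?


Formula: PV = C / r
Substituting: PV = $2,000.00 / 0.0253
PV = $79,051.38

$79,051.38


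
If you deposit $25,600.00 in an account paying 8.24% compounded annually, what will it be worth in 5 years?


Formula: FV = P * (1 + r)^n
Substituting: FV = $25,600.00 * (1 + 0.0824)^5
Growth factor: (1.0824)^5 = 1.485727
FV = $25,600.00 * 1.485727 = $38,034.60

$38,034.60


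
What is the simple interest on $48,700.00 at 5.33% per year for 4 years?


Formula: I = P * r * t
Substituting: I = $48,700.00 * 0.0533 * 4
Step: I = $48,700.00 * 0.2132
I = $10,382.84

$10,382.84


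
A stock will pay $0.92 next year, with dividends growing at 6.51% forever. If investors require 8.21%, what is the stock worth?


Formula: P = D1 / (r - g)
Spread: r - g = 0.0821 - 0.0651 = 0.017
Substituting: P = $0.92 / 0.017
P = $54.12

$54.12


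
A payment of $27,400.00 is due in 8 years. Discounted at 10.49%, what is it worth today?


Formula: PV = FV / (1 + r)^n
Substituting: PV = $27,400.00 / (1 + 0.1049)^8
Discount factor: (1.1049)^8 = 2.22118
PV = $27,400.00 / 2.22118 = $12,335.78

$12,335.78


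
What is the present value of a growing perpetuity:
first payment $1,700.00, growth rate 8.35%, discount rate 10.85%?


Formula: PV = C / (r - g)
Spread: r - g = 0.1085 - 0.0835 = 0.025
Substituting: PV = $1,700.00 / 0.025
PV = $68,000.00

$68,000.00


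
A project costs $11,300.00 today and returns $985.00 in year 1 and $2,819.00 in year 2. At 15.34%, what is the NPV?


Formula: NPV = C0 + C1/(1+r) + C2/(1+r)^2
Discount C1: $985.00 / (1 + 0.1534) = $854.00
Discount C2: $2,819.00 / (1 + 0.1534)^2 = $2,119.02
NPV = -$11,300.00 + $854.00 + $2,119.02 = -$8,326.98

-$8,326.98


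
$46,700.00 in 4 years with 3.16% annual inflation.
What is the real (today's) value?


Formula: Real value = nominal / (1 + inflation)^years
Price level: (1 + 0.0316)^4 = 1.132519
Real value = $46,700.00 / 1.132519 = $41,235.53

$41,235.53


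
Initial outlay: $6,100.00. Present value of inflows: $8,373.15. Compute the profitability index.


Formula: PI = PV(cash flows) / initial investment
Substituting: PI = $8,373.15 / $6,100.00
PI = 1.3726

1.3726


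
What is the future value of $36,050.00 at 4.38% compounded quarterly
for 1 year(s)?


Formula: FV = P * (1 + r/m)^(m*t)
Period rate: r/m = 0.0438 / 4 = 0.01095
Total periods: m*t = 4 * 1 = 4
Growth factor: (1 + 0.01095)^4 = 1.044525
FV = $36,050.00 * 1.044525 = $37,655.11

$37,655.11


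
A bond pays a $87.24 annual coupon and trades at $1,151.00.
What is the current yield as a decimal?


Formula: Current yield = annual coupon / price
Substituting: CY = $87.24 / $1,151.00
CY = 0.075795

0.075795
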